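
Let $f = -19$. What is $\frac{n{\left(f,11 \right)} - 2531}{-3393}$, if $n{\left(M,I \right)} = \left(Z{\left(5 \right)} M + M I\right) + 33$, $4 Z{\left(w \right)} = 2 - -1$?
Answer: $\frac{10885}{13572} \approx 0.80202$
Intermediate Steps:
$Z{\left(w \right)} = \frac{3}{4}$ ($Z{\left(w \right)} = \frac{2 - -1}{4} = \frac{2 + 1}{4} = \frac{1}{4} \cdot 3 = \frac{3}{4}$)
$n{\left(M,I \right)} = 33 + \frac{3 M}{4} + I M$ ($n{\left(M,I \right)} = \left(\frac{3 M}{4} + M I\right) + 33 = \left(\frac{3 M}{4} + I M\right) + 33 = 33 + \frac{3 M}{4} + I M$)
$\frac{n{\left(f,11 \right)} - 2531}{-3393} = \frac{\left(33 + \frac{3}{4} \left(-19\right) + 11 \left(-19\right)\right) - 2531}{-3393} = \left(\left(33 - \frac{57}{4} - 209\right) - 2531\right) \left(- \frac{1}{3393}\right) = \left(- \frac{761}{4} - 2531\right) \left(- \frac{1}{3393}\right) = \left(- \frac{10885}{4}\right) \left(- \frac{1}{3393}\right) = \frac{10885}{13572}$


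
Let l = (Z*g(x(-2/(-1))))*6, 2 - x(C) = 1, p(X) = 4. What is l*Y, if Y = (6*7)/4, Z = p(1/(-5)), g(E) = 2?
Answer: 504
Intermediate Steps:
x(C) = 1 (x(C) = 2 - 1*1 = 2 - 1 = 1)
Z = 4
Y = 21/2 (Y = 42*(1/4) = 21/2 ≈ 10.500)
l = 48 (l = (4*2)*6 = 8*6 = 48)
l*Y = 48*(21/2) = 504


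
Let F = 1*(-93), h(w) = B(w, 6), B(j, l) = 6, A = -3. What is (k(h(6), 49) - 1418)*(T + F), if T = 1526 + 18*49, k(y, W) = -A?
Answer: -3275725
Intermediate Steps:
h(w) = 6
k(y, W) = 3 (k(y, W) = -1*(-3) = 3)
F = -93
T = 2408 (T = 1526 + 882 = 2408)
(k(h(6), 49) - 1418)*(T + F) = (3 - 1418)*(2408 - 93) = -1415*2315 = -3275725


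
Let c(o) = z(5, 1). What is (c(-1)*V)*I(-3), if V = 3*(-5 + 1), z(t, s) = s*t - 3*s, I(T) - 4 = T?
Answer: -24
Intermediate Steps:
I(T) = 4 + T
z(t, s) = -3*s + s*t
c(o) = 2 (c(o) = 1*(-3 + 5) = 1*2 = 2)
V = -12 (V = 3*(-4) = -12)
(c(-1)*V)*I(-3) = (2*(-12))*(4 - 3) = -24*1 = -24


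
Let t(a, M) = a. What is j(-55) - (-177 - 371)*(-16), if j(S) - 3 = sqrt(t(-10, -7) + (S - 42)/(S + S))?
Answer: -8765 + I*sqrt(110330)/110 ≈ -8765.0 + 3.0196*I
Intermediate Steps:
j(S) = 3 + sqrt(-10 + (-42 + S)/(2*S)) (j(S) = 3 + sqrt(-10 + (S - 42)/(S + S)) = 3 + sqrt(-10 + (-42 + S)/((2*S))) = 3 + sqrt(-10 + (-42 + S)*(1/(2*S))) = 3 + sqrt(-10 + (-42 + S)/(2*S)))
j(-55) - (-177 - 371)*(-16) = (3 + sqrt(-38 - 84/(-55))/2) - (-177 - 371)*(-16) = (3 + sqrt(-38 - 84*(-1/55))/2) - (-548)*(-16) = (3 + sqrt(-38 + 84/55)/2) - 1*8768 = (3 + sqrt(-2006/55)/2) - 8768 = (3 + (I*sqrt(110330)/55)/2) - 8768 = (3 + I*sqrt(110330)/110) - 8768 = -8765 + I*sqrt(110330)/110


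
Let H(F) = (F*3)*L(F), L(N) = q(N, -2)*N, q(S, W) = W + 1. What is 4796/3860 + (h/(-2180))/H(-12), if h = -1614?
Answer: 37587091/30293280 ≈ 1.2408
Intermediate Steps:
q(S, W) = 1 + W
L(N) = -N (L(N) = (1 - 2)*N = -N)
H(F) = -3*F² (H(F) = (F*3)*(-F) = (3*F)*(-F) = -3*F²)
4796/3860 + (h/(-2180))/H(-12) = 4796/3860 + (-1614/(-2180))/((-3*(-12)²)) = 4796*(1/3860) + (-1614*(-1/2180))/((-3*144)) = 1199/965 + (807/1090)/(-432) = 1199/965 + (807/1090)*(-1/432) = 1199/965 - 269/156960 = 37587091/30293280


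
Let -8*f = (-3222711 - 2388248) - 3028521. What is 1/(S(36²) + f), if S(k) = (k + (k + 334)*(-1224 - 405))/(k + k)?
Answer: 144/155363197 ≈ 9.2686e-7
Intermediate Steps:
f = 1079935 (f = -((-3222711 - 2388248) - 3028521)/8 = -(-5610959 - 3028521)/8 = -⅛*(-8639480) = 1079935)
S(k) = (-544086 - 1628*k)/(2*k) (S(k) = (k + (334 + k)*(-1629))/((2*k)) = (k + (-544086 - 1629*k))*(1/(2*k)) = (-544086 - 1628*k)*(1/(2*k)) = (-544086 - 1628*k)/(2*k))
1/(S(36²) + f) = 1/((-814 - 272043/(36²)) + 1079935) = 1/((-814 - 272043/1296) + 1079935) = 1/((-814 - 272043*1/1296) + 1079935) = 1/((-814 - 30227/144) + 1079935) = 1/(-147443/144 + 1079935) = 1/(155363197/144) = 144/155363197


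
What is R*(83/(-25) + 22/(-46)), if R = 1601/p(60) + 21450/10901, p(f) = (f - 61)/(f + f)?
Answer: 83161902096/113965 ≈ 7.2971e+5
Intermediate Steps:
p(f) = (-61 + f)/(2*f) (p(f) = (-61 + f)/((2*f)) = (-61 + f)*(1/(2*f)) = (-61 + f)/(2*f))
R = -190388970/991 (R = 1601/(((½)*(-61 + 60)/60)) + 21450/10901 = 1601/(((½)*(1/60)*(-1))) + 21450*(1/10901) = 1601/(-1/120) + 1950/991 = 1601*(-120) + 1950/991 = -192120 + 1950/991 = -190388970/991 ≈ -1.9212e+5)
R*(83/(-25) + 22/(-46)) = -190388970*(83/(-25) + 22/(-46))/991 = -190388970*(83*(-1/25) + 22*(-1/46))/991 = -190388970*(-83/25 - 11/23)/991 = -190388970/991*(-2184/575) = 83161902096/113965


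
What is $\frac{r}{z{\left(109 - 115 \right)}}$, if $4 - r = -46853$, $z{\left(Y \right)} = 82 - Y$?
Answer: $\frac{46857}{88} \approx 532.47$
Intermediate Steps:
$r = 46857$ ($r = 4 - -46853 = 4 + 46853 = 46857$)
$\frac{r}{z{\left(109 - 115 \right)}} = \frac{46857}{82 - \left(109 - 115\right)} = \frac{46857}{82 - -6} = \frac{46857}{82 + 6} = \frac{46857}{88}$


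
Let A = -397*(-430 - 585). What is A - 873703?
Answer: -470748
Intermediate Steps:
A = 402955 (A = -397*(-1015) = 402955)
A - 873703 = 402955 - 873703 = -470748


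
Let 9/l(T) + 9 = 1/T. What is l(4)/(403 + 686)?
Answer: -4/4235 ≈ -0.00094451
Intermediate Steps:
l(T) = 9/(-9 + 1/T)
l(4)/(403 + 686) = (-9*4/(-1 + 9*4))/(403 + 686) = (-9*4/(-1 + 36))/1089 = (-9*4/35)/1089 = (-9*4*1/35)/1089 = (1/1089)*(-36/35) = -4/4235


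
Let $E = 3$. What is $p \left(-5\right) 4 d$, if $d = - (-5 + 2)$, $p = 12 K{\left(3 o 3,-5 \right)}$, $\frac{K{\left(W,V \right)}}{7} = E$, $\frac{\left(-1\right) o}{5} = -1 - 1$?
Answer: $-15120$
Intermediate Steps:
$o = 10$ ($o = - 5 \left(-1 - 1\right) = \left(-5\right) \left(-2\right) = 10$)
$K{\left(W,V \right)} = 21$ ($K{\left(W,V \right)} = 7 \cdot 3 = 21$)
$p = 252$ ($p = 12 \cdot 21 = 252$)
$d = 3$ ($d = \left(-1\right) \left(-3\right) = 3$)
$p \left(-5\right) 4 d = 252 \left(-5\right) 4 \cdot 3 = 252 \left(\left(-20\right) 3\right) = 252 \left(-60\right) = -15120$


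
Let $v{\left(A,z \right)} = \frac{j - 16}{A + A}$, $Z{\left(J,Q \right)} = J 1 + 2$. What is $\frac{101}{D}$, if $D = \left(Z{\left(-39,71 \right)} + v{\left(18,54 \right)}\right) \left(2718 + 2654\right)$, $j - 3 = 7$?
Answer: $- \frac{303}{598978} \approx -0.00050586$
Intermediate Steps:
$j = 10$ ($j = 3 + 7 = 10$)
$Z{\left(J,Q \right)} = 2 + J$ ($Z{\left(J,Q \right)} = J + 2 = 2 + J$)
$v{\left(A,z \right)} = - \frac{3}{A}$ ($v{\left(A,z \right)} = \frac{10 - 16}{A + A} = - \frac{6}{2 A} = - 6 \frac{1}{2 A} = - \frac{3}{A}$)
$D = - \frac{598978}{3}$ ($D = \left(\left(2 - 39\right) - \frac{3}{18}\right) \left(2718 + 2654\right) = \left(-37 - \frac{1}{6}\right) 5372 = \left(- \frac{223}{6}\right) 5372 = - \frac{598978}{3} \approx -1.9966 \cdot 10^{5}$)
$\frac{101}{D} = \frac{101}{- \frac{598978}{3}} = 101 \left(- \frac{3}{598978}\right) = - \frac{303}{598978}$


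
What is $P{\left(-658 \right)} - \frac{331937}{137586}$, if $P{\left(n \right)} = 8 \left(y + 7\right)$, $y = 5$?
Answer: $\frac{12876319}{137586} \approx 93.587$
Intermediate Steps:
$P{\left(n \right)} = 96$ ($P{\left(n \right)} = 8 \left(5 + 7\right) = 8 \cdot 12 = 96$)
$P{\left(-658 \right)} - \frac{331937}{137586} = 96 - \frac{331937}{137586} = \frac{12876319}{137586}$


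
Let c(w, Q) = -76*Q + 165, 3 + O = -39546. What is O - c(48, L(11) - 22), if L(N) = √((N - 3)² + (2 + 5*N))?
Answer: -40550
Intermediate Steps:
O = -39549 (O = -3 - 39546 = -39549)
L(N) = √(2 + (-3 + N)² + 5*N) (L(N) = √((-3 + N)² + (2 + 5*N)) = √(2 + (-3 + N)² + 5*N))
c(w, Q) = 165 - 76*Q
O - c(48, L(11) - 22) = -39549 - (165 - 76*(√(11 + 11² - 1*11) - 22)) = -39549 - (165 - 76*(√(11 + 121 - 11) - 22)) = -39549 - (165 - 76*(√121 - 22)) = -39549 - (165 - 76*(11 - 22)) = -39549 - (165 - 76*(-11)) = -39549 - (165 + 836) = -39549 - 1*1001 = -39549 - 1001 = -40550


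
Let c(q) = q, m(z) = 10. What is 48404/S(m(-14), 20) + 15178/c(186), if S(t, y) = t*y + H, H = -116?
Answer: 428254/651 ≈ 657.84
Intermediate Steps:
S(t, y) = -116 + t*y (S(t, y) = t*y - 116 = -116 + t*y)
48404/S(m(-14), 20) + 15178/c(186) = 48404/(-116 + 10*20) + 15178/186 = 48404/(-116 + 200) + 15178*(1/186) = 48404/84 + 7589/93 = 48404*(1/84) + 7589/93 = 12101/21 + 7589/93 = 428254/651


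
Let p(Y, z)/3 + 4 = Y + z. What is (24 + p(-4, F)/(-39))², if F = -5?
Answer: 625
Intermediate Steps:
p(Y, z) = -12 + 3*Y + 3*z (p(Y, z) = -12 + 3*(Y + z) = -12 + (3*Y + 3*z) = -12 + 3*Y + 3*z)
(24 + p(-4, F)/(-39))² = (24 + (-12 + 3*(-4) + 3*(-5))/(-39))² = (24 + (-12 - 12 - 15)*(-1/39))² = (24 - 39*(-1/39))² = (24 + 1)² = 25² = 625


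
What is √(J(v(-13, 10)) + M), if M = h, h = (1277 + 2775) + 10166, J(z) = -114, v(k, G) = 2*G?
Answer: 2*√3526 ≈ 118.76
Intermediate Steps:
h = 14218 (h = 4052 + 10166 = 14218)
M = 14218
√(J(v(-13, 10)) + M) = √(-114 + 14218) = √14104 = 2*√3526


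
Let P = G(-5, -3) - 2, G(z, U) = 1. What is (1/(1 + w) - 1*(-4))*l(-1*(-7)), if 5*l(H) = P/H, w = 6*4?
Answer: -101/875 ≈ -0.11543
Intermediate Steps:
w = 24
P = -1 (P = 1 - 2 = -1)
l(H) = -1/(5*H) (l(H) = (-1/H)/5 = -1/(5*H))
(1/(1 + w) - 1*(-4))*l(-1*(-7)) = (1/(1 + 24) - 1*(-4))*(-1/(5*((-1*(-7))))) = (1/25 + 4)*(-⅕/7) = (1/25 + 4)*(-⅕*⅐) = (101/25)*(-1/35) = -101/875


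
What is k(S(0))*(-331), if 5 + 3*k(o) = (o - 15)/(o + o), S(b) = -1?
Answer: -331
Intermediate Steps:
k(o) = -5/3 + (-15 + o)/(6*o) (k(o) = -5/3 + ((o - 15)/(o + o))/3 = -5/3 + ((-15 + o)/((2*o)))/3 = -5/3 + ((-15 + o)*(1/(2*o)))/3 = -5/3 + ((-15 + o)/(2*o))/3 = -5/3 + (-15 + o)/(6*o))
k(S(0))*(-331) = ((½)*(-5 - 3*(-1))/(-1))*(-331) = ((½)*(-1)*(-5 + 3))*(-331) = ((½)*(-1)*(-2))*(-331) = 1*(-331) = -331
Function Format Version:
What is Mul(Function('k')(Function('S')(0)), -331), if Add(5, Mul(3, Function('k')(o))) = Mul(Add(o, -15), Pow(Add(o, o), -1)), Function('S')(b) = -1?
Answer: -331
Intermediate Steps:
Function('k')(o) = Add(Rational(-5, 3), Mul(Rational(1, 6), Pow(o, -1), Add(-15, o))) (Function('k')(o) = Add(Rational(-5, 3), Mul(Rational(1, 3), Mul(Add(o, -15), Pow(Add(o, o), -1)))) = Add(Rational(-5, 3), Mul(Rational(1, 3), Mul(Add(-15, o), Pow(Mul(2, o), -1)))) = Add(Rational(-5, 3), Mul(Rational(1, 3), Mul(Add(-15, o), Mul(Rational(1, 2), Pow(o, -1))))) = Add(Rational(-5, 3), Mul(Rational(1, 3), Mul(Rational(1, 2), Pow(o, -1), Add(-15, o)))) = Add(Rational(-5, 3), Mul(Rational(1, 6), Pow(o, -1), Add(-15, o))))
Mul(Function('k')(Function('S')(0)), -331) = Mul(Mul(Rational(1, 2), Pow(-1, -1), Add(-5, Mul(-3, -1))), -331) = Mul(Mul(Rational(1, 2), -1, Add(-5, 3)), -331) = Mul(Mul(Rational(1, 2), -1, -2), -331) = Mul(1, -331) = -331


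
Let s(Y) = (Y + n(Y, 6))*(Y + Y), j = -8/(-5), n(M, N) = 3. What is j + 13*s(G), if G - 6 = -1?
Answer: 5208/5 ≈ 1041.6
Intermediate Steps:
G = 5 (G = 6 - 1 = 5)
j = 8/5 (j = -8*(-1/5) = 8/5 ≈ 1.6000)
s(Y) = 2*Y*(3 + Y) (s(Y) = (Y + 3)*(Y + Y) = (3 + Y)*(2*Y) = 2*Y*(3 + Y))
j + 13*s(G) = 8/5 + 13*(2*5*(3 + 5)) = 8/5 + 13*(2*5*8) = 8/5 + 13*80 = 8/5 + 1040 = 5208/5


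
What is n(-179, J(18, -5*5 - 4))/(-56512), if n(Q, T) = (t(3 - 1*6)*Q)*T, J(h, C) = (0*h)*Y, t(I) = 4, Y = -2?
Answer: 0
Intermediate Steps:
J(h, C) = 0 (J(h, C) = (0*h)*(-2) = 0*(-2) = 0)
n(Q, T) = 4*Q*T (n(Q, T) = (4*Q)*T = 4*Q*T)
n(-179, J(18, -5*5 - 4))/(-56512) = (4*(-179)*0)/(-56512) = 0*(-1/56512) = 0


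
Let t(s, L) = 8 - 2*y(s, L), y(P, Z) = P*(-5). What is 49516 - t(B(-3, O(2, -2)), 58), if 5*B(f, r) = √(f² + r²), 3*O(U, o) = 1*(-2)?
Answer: 49508 - 2*√85/3 ≈ 49502.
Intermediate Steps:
y(P, Z) = -5*P
O(U, o) = -⅔ (O(U, o) = (1*(-2))/3 = (⅓)*(-2) = -⅔)
B(f, r) = √(f² + r²)/5
t(s, L) = 8 + 10*s (t(s, L) = 8 - (-10)*s = 8 + 10*s)
49516 - t(B(-3, O(2, -2)), 58) = 49516 - (8 + 10*(√((-3)² + (-⅔)²)/5)) = 49516 - (8 + 10*(√(9 + 4/9)/5)) = 49516 - (8 + 10*(√(85/9)/5)) = 49516 - (8 + 10*((√85/3)/5)) = 49516 - (8 + 10*(√85/15)) = 49516 - (8 + 2*√85/3) = 49516 + (-8 - 2*√85/3) = 49508 - 2*√85/3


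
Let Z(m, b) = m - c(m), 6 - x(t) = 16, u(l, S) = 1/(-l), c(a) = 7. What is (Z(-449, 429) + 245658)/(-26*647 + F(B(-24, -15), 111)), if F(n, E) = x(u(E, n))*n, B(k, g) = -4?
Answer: -40867/2797 ≈ -14.611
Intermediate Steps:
u(l, S) = -1/l
x(t) = -10 (x(t) = 6 - 1*16 = 6 - 16 = -10)
Z(m, b) = -7 + m (Z(m, b) = m - 1*7 = m - 7 = -7 + m)
F(n, E) = -10*n
(Z(-449, 429) + 245658)/(-26*647 + F(B(-24, -15), 111)) = ((-7 - 449) + 245658)/(-26*647 - 10*(-4)) = (-456 + 245658)/(-16822 + 40) = 245202/(-16782) = 245202*(-1/16782) = -40867/2797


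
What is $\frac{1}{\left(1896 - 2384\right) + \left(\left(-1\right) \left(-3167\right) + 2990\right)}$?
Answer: $\frac{1}{5669} \approx 0.0001764$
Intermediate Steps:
$\frac{1}{\left(1896 - 2384\right) + \left(\left(-1\right) \left(-3167\right) + 2990\right)} = \frac{1}{\left(1896 - 2384\right) + \left(3167 + 2990\right)} = \frac{1}{-488 + 6157} = \frac{1}{5669}$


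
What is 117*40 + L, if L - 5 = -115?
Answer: 4570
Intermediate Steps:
L = -110 (L = 5 - 115 = -110)
117*40 + L = 117*40 - 110 = 4680 - 110 = 4570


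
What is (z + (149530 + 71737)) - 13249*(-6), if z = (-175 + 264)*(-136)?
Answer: 288657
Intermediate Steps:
z = -12104 (z = 89*(-136) = -12104)
(z + (149530 + 71737)) - 13249*(-6) = (-12104 + (149530 + 71737)) - 13249*(-6) = (-12104 + 221267) + 79494 = 209163 + 79494 = 288657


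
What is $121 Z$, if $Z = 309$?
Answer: $37389$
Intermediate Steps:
$121 Z = 121 \cdot 309 = 37389$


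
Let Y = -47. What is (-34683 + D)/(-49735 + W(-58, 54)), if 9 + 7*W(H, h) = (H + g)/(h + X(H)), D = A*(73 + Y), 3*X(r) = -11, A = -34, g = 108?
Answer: 37594319/52571104 ≈ 0.71511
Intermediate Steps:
X(r) = -11/3 (X(r) = (⅓)*(-11) = -11/3)
D = -884 (D = -34*(73 - 47) = -34*26 = -884)
W(H, h) = -9/7 + (108 + H)/(7*(-11/3 + h)) (W(H, h) = -9/7 + ((H + 108)/(h - 11/3))/7 = -9/7 + ((108 + H)/(-11/3 + h))/7 = -9/7 + (108 + H)/(7*(-11/3 + h)))
(-34683 + D)/(-49735 + W(-58, 54)) = (-34683 - 884)/(-49735 + 3*(141 - 58 - 9*54)/(7*(-11 + 3*54))) = -35567/(-49735 + 3*(141 - 58 - 486)/(7*(-11 + 162))) = -35567/(-49735 + (3/7)*(-403)/151) = -35567/(-49735 + (3/7)*(1/151)*(-403)) = -35567/(-49735 - 1209/1057) = -35567/(-52571104/1057) = -35567*(-1057/52571104) = 37594319/52571104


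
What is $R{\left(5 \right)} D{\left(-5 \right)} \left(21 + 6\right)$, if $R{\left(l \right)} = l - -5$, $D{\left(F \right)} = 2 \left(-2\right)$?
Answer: $-1080$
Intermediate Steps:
$D{\left(F \right)} = -4$
$R{\left(l \right)} = 5 + l$ ($R{\left(l \right)} = l + 5 = 5 + l$)
$R{\left(5 \right)} D{\left(-5 \right)} \left(21 + 6\right) = \left(5 + 5\right) \left(-4\right) \left(21 + 6\right) = 10 \left(-4\right) 27 = \left(-40\right) 27 = -1080$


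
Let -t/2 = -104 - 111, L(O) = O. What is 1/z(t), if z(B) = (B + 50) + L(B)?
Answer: 1/910 ≈ 0.0010989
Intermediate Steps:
t = 430 (t = -2*(-104 - 111) = -2*(-215) = 430)
z(B) = 50 + 2*B (z(B) = (B + 50) + B = (50 + B) + B = 50 + 2*B)
1/z(t) = 1/(50 + 2*430) = 1/(50 + 860) = 1/910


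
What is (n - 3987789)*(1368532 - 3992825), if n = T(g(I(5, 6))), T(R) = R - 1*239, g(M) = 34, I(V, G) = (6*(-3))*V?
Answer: 10465664738242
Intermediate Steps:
I(V, G) = -18*V
T(R) = -239 + R (T(R) = R - 239 = -239 + R)
n = -205 (n = -239 + 34 = -205)
(n - 3987789)*(1368532 - 3992825) = (-205 - 3987789)*(1368532 - 3992825) = -3987994*(-2624293) = 10465664738242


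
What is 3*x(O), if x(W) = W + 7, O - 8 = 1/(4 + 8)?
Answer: 181/4 ≈ 45.250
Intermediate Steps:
O = 97/12 (O = 8 + 1/(4 + 8) = 8 + 1/12 = 97/12 ≈ 8.0833)
x(W) = 7 + W
3*x(O) = 3*(7 + 97/12) = 3*(181/12) = 181/4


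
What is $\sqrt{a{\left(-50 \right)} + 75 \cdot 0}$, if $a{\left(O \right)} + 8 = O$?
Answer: $i \sqrt{58} \approx 7.6158 i$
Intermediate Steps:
$a{\left(O \right)} = -8 + O$
$\sqrt{a{\left(-50 \right)} + 75 \cdot 0} = \sqrt{\left(-8 - 50\right) + 75 \cdot 0} = \sqrt{-58 + 0} = \sqrt{-58} = i \sqrt{58}$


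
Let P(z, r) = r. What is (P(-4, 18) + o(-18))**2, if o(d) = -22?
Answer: 16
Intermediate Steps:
(P(-4, 18) + o(-18))**2 = (18 - 22)**2 = (-4)**2 = 16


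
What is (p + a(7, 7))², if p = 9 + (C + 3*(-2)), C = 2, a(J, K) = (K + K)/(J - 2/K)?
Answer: 110889/2209 ≈ 50.199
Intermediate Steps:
a(J, K) = 2*K/(J - 2/K) (a(J, K) = (2*K)/(J - 2/K) = 2*K/(J - 2/K))
p = 5 (p = 9 + (2 + 3*(-2)) = 9 + (2 - 6) = 9 - 4 = 5)
(p + a(7, 7))² = (5 + 2*7²/(-2 + 7*7))² = (5 + 2*49/(-2 + 49))² = (5 + 2*49/47)² = (5 + 2*49*(1/47))² = (5 + 98/47)² = (333/47)² = 110889/2209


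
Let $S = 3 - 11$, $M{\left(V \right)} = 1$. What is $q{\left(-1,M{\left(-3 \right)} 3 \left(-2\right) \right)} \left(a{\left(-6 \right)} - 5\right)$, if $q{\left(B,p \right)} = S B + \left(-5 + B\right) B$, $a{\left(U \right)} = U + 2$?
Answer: $-126$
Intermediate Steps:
$a{\left(U \right)} = 2 + U$
$S = -8$ ($S = 3 - 11 = -8$)
$q{\left(B,p \right)} = - 8 B + B \left(-5 + B\right)$ ($q{\left(B,p \right)} = - 8 B + \left(-5 + B\right) B = - 8 B + B \left(-5 + B\right)$)
$q{\left(-1,M{\left(-3 \right)} 3 \left(-2\right) \right)} \left(a{\left(-6 \right)} - 5\right) = - (-13 - 1) \left(\left(2 - 6\right) - 5\right) = \left(-1\right) \left(-14\right) \left(-4 - 5\right) = 14 \left(-9\right) = -126$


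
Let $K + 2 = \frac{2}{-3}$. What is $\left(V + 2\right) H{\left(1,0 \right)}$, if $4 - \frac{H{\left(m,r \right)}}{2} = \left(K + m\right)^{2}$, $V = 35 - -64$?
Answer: $\frac{2222}{9} \approx 246.89$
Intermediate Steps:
$V = 99$ ($V = 35 + 64 = 99$)
$K = - \frac{8}{3}$ ($K = -2 + \frac{2}{-3} = -2 + 2 \left(- \frac{1}{3}\right) = -2 - \frac{2}{3} = - \frac{8}{3} \approx -2.6667$)
$H{\left(m,r \right)} = 8 - 2 \left(- \frac{8}{3} + m\right)^{2}$
$\left(V + 2\right) H{\left(1,0 \right)} = \left(99 + 2\right) \left(8 - \frac{2 \left(-8 + 3 \cdot 1\right)^{2}}{9}\right) = 101 \left(8 - \frac{2 \left(-8 + 3\right)^{2}}{9}\right) = 101 \left(8 - \frac{2 \left(-5\right)^{2}}{9}\right) = 101 \left(8 - \frac{50}{9}\right) = 101 \cdot \frac{22}{9} = \frac{2222}{9}$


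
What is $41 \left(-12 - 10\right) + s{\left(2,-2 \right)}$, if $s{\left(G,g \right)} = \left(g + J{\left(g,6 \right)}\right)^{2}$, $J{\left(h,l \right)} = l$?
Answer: $-886$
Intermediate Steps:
$s{\left(G,g \right)} = \left(6 + g\right)^{2}$ ($s{\left(G,g \right)} = \left(g + 6\right)^{2} = \left(6 + g\right)^{2}$)
$41 \left(-12 - 10\right) + s{\left(2,-2 \right)} = 41 \left(-12 - 10\right) + \left(6 - 2\right)^{2} = 41 \left(-22\right) + 4^{2} = -902 + 16 = -886$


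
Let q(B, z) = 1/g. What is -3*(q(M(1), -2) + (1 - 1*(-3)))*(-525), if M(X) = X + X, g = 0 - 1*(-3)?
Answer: 6825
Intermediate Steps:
g = 3 (g = 0 + 3 = 3)
M(X) = 2*X
q(B, z) = ⅓ (q(B, z) = 1/3 = ⅓)
-3*(q(M(1), -2) + (1 - 1*(-3)))*(-525) = -3*(⅓ + (1 - 1*(-3)))*(-525) = -3*(⅓ + (1 + 3))*(-525) = -3*(⅓ + 4)*(-525) = -3*13/3*(-525) = -13*(-525) = 6825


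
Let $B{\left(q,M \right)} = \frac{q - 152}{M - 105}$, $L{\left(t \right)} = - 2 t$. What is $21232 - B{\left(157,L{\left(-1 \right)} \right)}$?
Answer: $\frac{2186901}{103} \approx 21232.0$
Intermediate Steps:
$B{\left(q,M \right)} = \frac{-152 + q}{-105 + M}$
$21232 - B{\left(157,L{\left(-1 \right)} \right)} = 21232 - \frac{-152 + 157}{-105 - -2} = 21232 - \frac{1}{-105 + 2} \cdot 5 = 21232 - \frac{1}{-103} \cdot 5 = 21232 - \left(- \frac{1}{103}\right) 5 = 21232 - - \frac{5}{103} = 21232 + \frac{5}{103} = \frac{2186901}{103}$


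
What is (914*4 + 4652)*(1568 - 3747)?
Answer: -18103132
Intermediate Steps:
(914*4 + 4652)*(1568 - 3747) = (3656 + 4652)*(-2179) = 8308*(-2179) = -18103132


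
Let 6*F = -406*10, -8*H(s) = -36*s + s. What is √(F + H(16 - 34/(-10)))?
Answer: I*√85218/12 ≈ 24.327*I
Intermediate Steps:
H(s) = 35*s/8 (H(s) = -(-36*s + s)/8 = -(-35)*s/8 = 35*s/8)
F = -2030/3 (F = (-406*10)/6 = (⅙)*(-4060) = -2030/3 ≈ -676.67)
√(F + H(16 - 34/(-10))) = √(-2030/3 + 35*(16 - 34/(-10))/8) = √(-2030/3 + 35*(16 - 34*(-1)/10)/8) = √(-2030/3 + 35*(16 - 1*(-17/5))/8) = √(-2030/3 + 35*(16 + 17/5)/8) = √(-2030/3 + (35/8)*(97/5)) = √(-2030/3 + 679/8) = √(-14203/24) = I*√85218/12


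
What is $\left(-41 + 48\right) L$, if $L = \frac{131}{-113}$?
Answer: $- \frac{917}{113} \approx -8.1151$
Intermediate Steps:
$L = - \frac{131}{113}$ ($L = 131 \left(- \frac{1}{113}\right) = - \frac{131}{113} \approx -1.1593$)
$\left(-41 + 48\right) L = \left(-41 + 48\right) \left(- \frac{131}{113}\right) = 7 \left(- \frac{131}{113}\right) = - \frac{917}{113}$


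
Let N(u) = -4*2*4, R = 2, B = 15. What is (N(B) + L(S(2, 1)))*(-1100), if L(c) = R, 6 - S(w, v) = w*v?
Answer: 33000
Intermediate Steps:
S(w, v) = 6 - v*w (S(w, v) = 6 - w*v = 6 - v*w)
L(c) = 2
N(u) = -32 (N(u) = -8*4 = -32)
(N(B) + L(S(2, 1)))*(-1100) = (-32 + 2)*(-1100) = -30*(-1100) = 33000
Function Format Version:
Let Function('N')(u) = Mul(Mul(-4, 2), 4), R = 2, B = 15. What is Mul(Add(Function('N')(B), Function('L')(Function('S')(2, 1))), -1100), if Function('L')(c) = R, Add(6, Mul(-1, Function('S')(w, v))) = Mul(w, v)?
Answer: 33000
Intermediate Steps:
Function('S')(w, v) = Add(6, Mul(-1, v, w)) (Function('S')(w, v) = Add(6, Mul(-1, Mul(w, v))) = Add(6, Mul(-1, Mul(v, w))) = Add(6, Mul(-1, v, w)))
Function('L')(c) = 2
Function('N')(u) = -32 (Function('N')(u) = Mul(-8, 4) = -32)
Mul(Add(Function('N')(B), Function('L')(Function('S')(2, 1))), -1100) = Mul(Add(-32, 2), -1100) = Mul(-30, -1100) = 33000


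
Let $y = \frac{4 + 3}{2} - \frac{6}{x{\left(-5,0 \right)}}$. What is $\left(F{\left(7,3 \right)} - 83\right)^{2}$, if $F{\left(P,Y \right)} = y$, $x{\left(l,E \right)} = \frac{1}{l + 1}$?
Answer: $\frac{12321}{4} \approx 3080.3$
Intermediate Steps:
$x{\left(l,E \right)} = \frac{1}{1 + l}$
$y = \frac{55}{2}$ ($y = \frac{4 + 3}{2} - \frac{6}{\frac{1}{1 - 5}} = 7 \cdot \frac{1}{2} - \frac{6}{\frac{1}{-4}} = \frac{7}{2} - \frac{6}{- \frac{1}{4}} = \frac{7}{2} - -24 = \frac{7}{2} + 24 = \frac{55}{2} \approx 27.5$)
$F{\left(P,Y \right)} = \frac{55}{2}$
$\left(F{\left(7,3 \right)} - 83\right)^{2} = \left(\frac{55}{2} - 83\right)^{2} = \left(- \frac{111}{2}\right)^{2} = \frac{12321}{4}$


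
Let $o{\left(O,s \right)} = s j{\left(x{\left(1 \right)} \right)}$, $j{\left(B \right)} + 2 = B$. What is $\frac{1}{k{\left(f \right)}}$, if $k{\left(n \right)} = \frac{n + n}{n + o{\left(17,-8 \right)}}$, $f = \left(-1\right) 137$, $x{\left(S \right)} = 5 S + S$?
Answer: $\frac{169}{274} \approx 0.61679$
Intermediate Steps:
$x{\left(S \right)} = 6 S$
$j{\left(B \right)} = -2 + B$
$o{\left(O,s \right)} = 4 s$ ($o{\left(O,s \right)} = s \left(-2 + 6 \cdot 1\right) = s \left(-2 + 6\right) = s 4 = 4 s$)
$f = -137$
$k{\left(n \right)} = \frac{2 n}{-32 + n}$ ($k{\left(n \right)} = \frac{n + n}{n + 4 \left(-8\right)} = \frac{2 n}{n - 32} = \frac{2 n}{-32 + n}$)
$\frac{1}{k{\left(f \right)}} = \frac{1}{2 \left(-137\right) \frac{1}{-32 - 137}} = \frac{1}{2 \left(-137\right) \frac{1}{-169}} = \frac{1}{2 \left(-137\right) \left(- \frac{1}{169}\right)} = \frac{1}{\frac{274}{169}} = \frac{169}{274}$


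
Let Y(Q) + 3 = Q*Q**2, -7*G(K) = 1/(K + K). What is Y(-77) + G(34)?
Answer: -217311137/476 ≈ -4.5654e+5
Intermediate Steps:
G(K) = -1/(14*K) (G(K) = -1/(7*(K + K)) = -1/(2*K)/7 = -1/(14*K))
Y(Q) = -3 + Q**3 (Y(Q) = -3 + Q*Q**2 = -3 + Q**3)
Y(-77) + G(34) = (-3 + (-77)**3) - 1/14/34 = (-3 - 456533) - 1/14*1/34 = -456536 - 1/476 = -217311137/476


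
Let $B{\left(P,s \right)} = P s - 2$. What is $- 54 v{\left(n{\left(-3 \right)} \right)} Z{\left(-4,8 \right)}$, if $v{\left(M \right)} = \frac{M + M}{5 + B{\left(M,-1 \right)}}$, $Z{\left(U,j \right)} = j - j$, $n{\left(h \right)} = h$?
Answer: $0$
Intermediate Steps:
$B{\left(P,s \right)} = -2 + P s$
$Z{\left(U,j \right)} = 0$
$v{\left(M \right)} = \frac{2 M}{3 - M}$ ($v{\left(M \right)} = \frac{M + M}{5 + \left(-2 + M \left(-1\right)\right)} = \frac{2 M}{5 - \left(2 + M\right)} = \frac{2 M}{3 - M}$)
$- 54 v{\left(n{\left(-3 \right)} \right)} Z{\left(-4,8 \right)} = - 54 \cdot 2 \left(-3\right) \frac{1}{3 - -3} \cdot 0 = - 54 \cdot 2 \left(-3\right) \frac{1}{3 + 3} \cdot 0 = - 54 \cdot 2 \left(-3\right) \frac{1}{6} \cdot 0 = \left(-54\right) \left(-1\right) 0 = 54 \cdot 0 = 0$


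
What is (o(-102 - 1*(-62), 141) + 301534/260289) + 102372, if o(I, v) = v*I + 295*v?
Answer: 36005298037/260289 ≈ 1.3833e+5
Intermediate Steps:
o(I, v) = 295*v + I*v (o(I, v) = I*v + 295*v = 295*v + I*v)
(o(-102 - 1*(-62), 141) + 301534/260289) + 102372 = (141*(295 + (-102 - 1*(-62))) + 301534/260289) + 102372 = (141*(295 + (-102 + 62)) + 301534*(1/260289)) + 102372 = (141*(295 - 40) + 301534/260289) + 102372 = (141*255 + 301534/260289) + 102372 = (35955 + 301534/260289) + 102372 = 9358992529/260289 + 102372 = 36005298037/260289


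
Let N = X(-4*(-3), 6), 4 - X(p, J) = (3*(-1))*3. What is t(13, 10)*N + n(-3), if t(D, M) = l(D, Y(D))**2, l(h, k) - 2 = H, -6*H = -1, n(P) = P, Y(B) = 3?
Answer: 2089/36 ≈ 58.028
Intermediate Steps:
H = 1/6 (H = -1/6*(-1) = 1/6 ≈ 0.16667)
X(p, J) = 13 (X(p, J) = 4 - 3*(-1)*3 = 4 - (-3)*3 = 4 - 1*(-9) = 4 + 9 = 13)
l(h, k) = 13/6 (l(h, k) = 2 + 1/6 = 13/6)
N = 13
t(D, M) = 169/36 (t(D, M) = (13/6)**2 = 169/36)
t(13, 10)*N + n(-3) = (169/36)*13 - 3 = 2197/36 - 3 = 2089/36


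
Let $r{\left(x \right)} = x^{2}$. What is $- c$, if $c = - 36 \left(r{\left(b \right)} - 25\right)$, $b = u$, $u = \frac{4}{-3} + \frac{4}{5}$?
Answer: $- \frac{22244}{25} \approx -889.76$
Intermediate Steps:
$u = - \frac{8}{15}$ ($u = 4 \left(- \frac{1}{3}\right) + 4 \cdot \frac{1}{5} = - \frac{4}{3} + \frac{4}{5} = - \frac{8}{15} \approx -0.53333$)
$b = - \frac{8}{15} \approx -0.53333$
$c = \frac{22244}{25}$ ($c = - 36 \left(\left(- \frac{8}{15}\right)^{2} - 25\right) = - 36 \left(\frac{64}{225} - 25\right) = \left(-36\right) \left(- \frac{5561}{225}\right) = \frac{22244}{25} \approx 889.76$)
$- c = \left(-1\right) \frac{22244}{25} = - \frac{22244}{25}$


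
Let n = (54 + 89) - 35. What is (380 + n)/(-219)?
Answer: -488/219 ≈ -2.2283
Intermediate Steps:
n = 108 (n = 143 - 35 = 108)
(380 + n)/(-219) = (380 + 108)/(-219) = -1/219*488 = -488/219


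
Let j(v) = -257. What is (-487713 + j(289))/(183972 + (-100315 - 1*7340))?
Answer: -487970/76317 ≈ -6.3940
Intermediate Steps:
(-487713 + j(289))/(183972 + (-100315 - 1*7340)) = (-487713 - 257)/(183972 + (-100315 - 1*7340)) = -487970/(183972 + (-100315 - 7340)) = -487970/(183972 - 107655) = -487970/76317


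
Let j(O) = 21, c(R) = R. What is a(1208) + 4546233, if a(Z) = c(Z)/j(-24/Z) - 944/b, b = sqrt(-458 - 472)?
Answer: 95472101/21 + 472*I*sqrt(930)/465 ≈ 4.5463e+6 + 30.955*I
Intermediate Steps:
b = I*sqrt(930) (b = sqrt(-930) = I*sqrt(930) ≈ 30.496*I)
a(Z) = Z/21 + 472*I*sqrt(930)/465 (a(Z) = Z/21 - 944*(-I*sqrt(930)/930) = Z*(1/21) - (-472)*I*sqrt(930)/465 = Z/21 + 472*I*sqrt(930)/465)
a(1208) + 4546233 = ((1/21)*1208 + 472*I*sqrt(930)/465) + 4546233 = (1208/21 + 472*I*sqrt(930)/465) + 4546233 = 95472101/21 + 472*I*sqrt(930)/465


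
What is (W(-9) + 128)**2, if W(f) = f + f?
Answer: 12100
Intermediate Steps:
W(f) = 2*f
(W(-9) + 128)**2 = (2*(-9) + 128)**2 = (-18 + 128)**2 = 110**2 = 12100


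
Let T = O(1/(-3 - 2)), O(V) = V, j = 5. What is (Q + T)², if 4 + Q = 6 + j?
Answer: 1156/25 ≈ 46.240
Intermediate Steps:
T = -⅕ (T = 1/(-3 - 2) = 1/(-5) = -⅕ ≈ -0.20000)
Q = 7 (Q = -4 + (6 + 5) = -4 + 11 = 7)
(Q + T)² = (7 - ⅕)² = (34/5)² = 1156/25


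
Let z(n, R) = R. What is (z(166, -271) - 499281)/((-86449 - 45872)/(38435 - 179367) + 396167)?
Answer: -70402862464/55832739965 ≈ -1.2610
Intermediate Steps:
(z(166, -271) - 499281)/((-86449 - 45872)/(38435 - 179367) + 396167) = (-271 - 499281)/((-86449 - 45872)/(38435 - 179367) + 396167) = -499552/(-132321/(-140932) + 396167) = -499552/(-132321*(-1/140932) + 396167) = -499552/(132321/140932 + 396167) = -499552/55832739965/140932 = -499552*140932/55832739965 = -70402862464/55832739965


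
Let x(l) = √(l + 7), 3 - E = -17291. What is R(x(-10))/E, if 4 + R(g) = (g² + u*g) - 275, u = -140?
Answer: -141/8647 - 70*I*√3/8647 ≈ -0.016306 - 0.014021*I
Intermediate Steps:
E = 17294 (E = 3 - 1*(-17291) = 3 + 17291 = 17294)
x(l) = √(7 + l)
R(g) = -279 + g² - 140*g (R(g) = -4 + ((g² - 140*g) - 275) = -4 + (-275 + g² - 140*g) = -279 + g² - 140*g)
R(x(-10))/E = (-279 + (√(7 - 10))² - 140*√(7 - 10))/17294 = (-279 + (√(-3))² - 140*I*√3)*(1/17294) = (-279 + (I*√3)² - 140*I*√3)*(1/17294) = (-279 - 3 - 140*I*√3)*(1/17294) = (-282 - 140*I*√3)*(1/17294) = -141/8647 - 70*I*√3/8647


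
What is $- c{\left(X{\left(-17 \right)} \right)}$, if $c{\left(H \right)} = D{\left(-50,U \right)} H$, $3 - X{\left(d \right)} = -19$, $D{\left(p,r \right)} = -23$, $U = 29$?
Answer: $506$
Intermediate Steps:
$X{\left(d \right)} = 22$ ($X{\left(d \right)} = 3 - -19 = 3 + 19 = 22$)
$c{\left(H \right)} = - 23 H$
$- c{\left(X{\left(-17 \right)} \right)} = - \left(-23\right) 22 = \left(-1\right) \left(-506\right) = 506$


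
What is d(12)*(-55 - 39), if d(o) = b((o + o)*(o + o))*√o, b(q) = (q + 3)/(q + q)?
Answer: -9071*√3/96 ≈ -163.66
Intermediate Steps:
b(q) = (3 + q)/(2*q) (b(q) = (3 + q)/((2*q)) = (3 + q)*(1/(2*q)) = (3 + q)/(2*q))
d(o) = (3 + 4*o²)/(8*o^(3/2)) (d(o) = ((3 + (o + o)*(o + o))/(2*(((o + o)*(o + o)))))*√o = ((3 + (2*o)*(2*o))/(2*(((2*o)*(2*o)))))*√o = ((3 + 4*o²)/(2*((4*o²))))*√o = ((1/(4*o²))*(3 + 4*o²)/2)*√o = ((3 + 4*o²)/(8*o²))*√o = (3 + 4*o²)/(8*o^(3/2)))
d(12)*(-55 - 39) = ((3 + 4*12²)/(8*12^(3/2)))*(-55 - 39) = ((√3/72)*(3 + 4*144)/8)*(-94) = ((√3/72)*(3 + 576)/8)*(-94) = ((⅛)*(√3/72)*579)*(-94) = (193*√3/192)*(-94) = -9071*√3/96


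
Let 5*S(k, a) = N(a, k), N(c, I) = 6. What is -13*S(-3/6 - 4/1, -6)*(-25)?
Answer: 390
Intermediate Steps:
S(k, a) = 6/5 (S(k, a) = (⅕)*6 = 6/5)
-13*S(-3/6 - 4/1, -6)*(-25) = -13*6/5*(-25) = -78/5*(-25) = 390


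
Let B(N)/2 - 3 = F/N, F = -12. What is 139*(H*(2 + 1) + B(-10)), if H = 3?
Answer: 12093/5 ≈ 2418.6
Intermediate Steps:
B(N) = 6 - 24/N (B(N) = 6 + 2*(-12/N) = 6 - 24/N)
139*(H*(2 + 1) + B(-10)) = 139*(3*(2 + 1) + (6 - 24/(-10))) = 139*(3*3 + (6 - 24*(-⅒))) = 139*(9 + (6 + 12/5)) = 139*(9 + 42/5) = 139*(87/5) = 12093/5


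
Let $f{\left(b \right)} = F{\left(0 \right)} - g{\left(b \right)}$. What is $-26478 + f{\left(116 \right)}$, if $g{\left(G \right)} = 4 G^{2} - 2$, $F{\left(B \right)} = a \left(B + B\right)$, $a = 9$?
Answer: $-80300$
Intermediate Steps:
$F{\left(B \right)} = 18 B$ ($F{\left(B \right)} = 9 \left(B + B\right) = 9 \cdot 2 B = 18 B$)
$g{\left(G \right)} = -2 + 4 G^{2}$ ($g{\left(G \right)} = 4 G^{2} - 2 = -2 + 4 G^{2}$)
$f{\left(b \right)} = 2 - 4 b^{2}$ ($f{\left(b \right)} = 18 \cdot 0 - \left(-2 + 4 b^{2}\right) = 0 - \left(-2 + 4 b^{2}\right) = 2 - 4 b^{2}$)
$-26478 + f{\left(116 \right)} = -26478 + \left(2 - 4 \cdot 116^{2}\right) = -26478 + \left(2 - 53824\right) = -26478 - 53822 = -80300$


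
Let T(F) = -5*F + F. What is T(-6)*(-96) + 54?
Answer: -2250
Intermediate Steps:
T(F) = -4*F
T(-6)*(-96) + 54 = -4*(-6)*(-96) + 54 = 24*(-96) + 54 = -2304 + 54 = -2250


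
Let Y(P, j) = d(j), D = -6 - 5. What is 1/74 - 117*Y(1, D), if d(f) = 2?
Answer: -17315/74 ≈ -233.99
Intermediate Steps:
D = -11
Y(P, j) = 2
1/74 - 117*Y(1, D) = 1/74 - 117*2 = 1/74 - 234 = -17315/74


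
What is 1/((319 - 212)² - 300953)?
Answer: -1/289504 ≈ -3.4542e-6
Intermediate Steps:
1/((319 - 212)² - 300953) = 1/(107² - 300953) = 1/(11449 - 300953) = 1/(-289504) = -1/289504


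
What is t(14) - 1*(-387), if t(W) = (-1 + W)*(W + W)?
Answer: 751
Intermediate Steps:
t(W) = 2*W*(-1 + W) (t(W) = (-1 + W)*(2*W) = 2*W*(-1 + W))
t(14) - 1*(-387) = 2*14*(-1 + 14) - 1*(-387) = 2*14*13 + 387 = 364 + 387 = 751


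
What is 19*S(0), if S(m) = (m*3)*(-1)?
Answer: 0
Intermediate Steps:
S(m) = -3*m (S(m) = (3*m)*(-1) = -3*m)
19*S(0) = 19*(-3*0) = 19*0 = 0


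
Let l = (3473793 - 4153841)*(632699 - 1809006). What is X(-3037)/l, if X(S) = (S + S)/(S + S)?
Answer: 1/799945222736 ≈ 1.2501e-12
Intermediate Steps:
X(S) = 1 (X(S) = (2*S)/((2*S)) = (2*S)*(1/(2*S)) = 1)
l = 799945222736 (l = -680048*(-1176307) = 799945222736)
X(-3037)/l = 1/799945222736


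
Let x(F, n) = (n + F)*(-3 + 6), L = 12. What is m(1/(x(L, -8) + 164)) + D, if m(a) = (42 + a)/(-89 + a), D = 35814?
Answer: 560947289/15663 ≈ 35814.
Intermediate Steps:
x(F, n) = 3*F + 3*n (x(F, n) = (F + n)*3 = 3*F + 3*n)
m(a) = (42 + a)/(-89 + a)
m(1/(x(L, -8) + 164)) + D = (42 + 1/((3*12 + 3*(-8)) + 164))/(-89 + 1/((3*12 + 3*(-8)) + 164)) + 35814 = (42 + 1/((36 - 24) + 164))/(-89 + 1/((36 - 24) + 164)) + 35814 = (42 + 1/(12 + 164))/(-89 + 1/(12 + 164)) + 35814 = (42 + 1/176)/(-89 + 1/176) + 35814 = (7393/176)/(-15663/176) + 35814 = -176/15663*7393/176 + 35814 = -7393/15663 + 35814 = 560947289/15663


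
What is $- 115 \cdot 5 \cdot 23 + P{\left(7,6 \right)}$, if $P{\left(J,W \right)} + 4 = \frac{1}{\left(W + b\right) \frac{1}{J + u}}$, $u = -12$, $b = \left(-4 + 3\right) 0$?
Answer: $- \frac{79379}{6} \approx -13230.0$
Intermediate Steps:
$b = 0$ ($b = \left(-1\right) 0 = 0$)
$P{\left(J,W \right)} = -4 + \frac{-12 + J}{W}$ ($P{\left(J,W \right)} = -4 + \frac{1}{\left(W + 0\right) \frac{1}{J - 12}} = -4 + \frac{1}{W \frac{1}{-12 + J}} = -4 + \frac{-12 + J}{W}$)
$- 115 \cdot 5 \cdot 23 + P{\left(7,6 \right)} = - 115 \cdot 5 \cdot 23 + \frac{-12 + 7 - 24}{6} = \left(-115\right) 115 + \frac{-12 + 7 - 24}{6} = -13225 + \frac{1}{6} \left(-29\right) = -13225 - \frac{29}{6} = - \frac{79379}{6}$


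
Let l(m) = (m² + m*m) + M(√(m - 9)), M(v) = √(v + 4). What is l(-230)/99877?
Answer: 105800/99877 + √(4 + I*√239)/99877 ≈ 1.0593 + 2.4493e-5*I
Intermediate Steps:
M(v) = √(4 + v)
l(m) = √(4 + √(-9 + m)) + 2*m² (l(m) = (m² + m*m) + √(4 + √(m - 9)) = (m² + m²) + √(4 + √(-9 + m)) = 2*m² + √(4 + √(-9 + m)) = √(4 + √(-9 + m)) + 2*m²)
l(-230)/99877 = (√(4 + √(-9 - 230)) + 2*(-230)²)/99877 = (√(4 + √(-239)) + 2*52900)*(1/99877) = (√(4 + I*√239) + 105800)*(1/99877) = (105800 + √(4 + I*√239))*(1/99877) = 105800/99877 + √(4 + I*√239)/99877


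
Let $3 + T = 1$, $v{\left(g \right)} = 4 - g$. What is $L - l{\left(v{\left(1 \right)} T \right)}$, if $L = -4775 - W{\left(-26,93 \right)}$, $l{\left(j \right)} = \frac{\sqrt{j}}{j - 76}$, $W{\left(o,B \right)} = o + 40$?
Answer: $-4789 + \frac{i \sqrt{6}}{82} \approx -4789.0 + 0.029872 i$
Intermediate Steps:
$W{\left(o,B \right)} = 40 + o$
$T = -2$ ($T = -3 + 1 = -2$)
$l{\left(j \right)} = \frac{\sqrt{j}}{-76 + j}$
$L = -4789$ ($L = -4775 - \left(40 - 26\right) = -4775 - 14 = -4789$)
$L - l{\left(v{\left(1 \right)} T \right)} = -4789 - \frac{\sqrt{\left(4 - 1\right) \left(-2\right)}}{-76 + \left(4 - 1\right) \left(-2\right)} = -4789 - \frac{\sqrt{3 \left(-2\right)}}{-76 + 3 \left(-2\right)} = -4789 - \frac{\sqrt{-6}}{-76 - 6} = -4789 - \frac{i \sqrt{6}}{-82} = -4789 - i \sqrt{6} \left(- \frac{1}{82}\right) = -4789 - - \frac{i \sqrt{6}}{82} = -4789 + \frac{i \sqrt{6}}{82}$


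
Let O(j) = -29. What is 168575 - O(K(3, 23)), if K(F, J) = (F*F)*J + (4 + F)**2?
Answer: 168604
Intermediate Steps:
K(F, J) = (4 + F)**2 + J*F**2 (K(F, J) = F**2*J + (4 + F)**2 = J*F**2 + (4 + F)**2 = (4 + F)**2 + J*F**2)
168575 - O(K(3, 23)) = 168575 - 1*(-29) = 168575 + 29 = 168604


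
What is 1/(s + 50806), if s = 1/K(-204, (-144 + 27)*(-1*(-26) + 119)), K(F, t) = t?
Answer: 16965/861923789 ≈ 1.9683e-5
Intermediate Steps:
s = -1/16965 (s = 1/((-144 + 27)*(-1*(-26) + 119)) = 1/(-117*(26 + 119)) = 1/(-117*145) = 1/(-16965) = -1/16965 ≈ -5.8945e-5)
1/(s + 50806) = 1/(-1/16965 + 50806) = 1/(861923789/16965) = 16965/861923789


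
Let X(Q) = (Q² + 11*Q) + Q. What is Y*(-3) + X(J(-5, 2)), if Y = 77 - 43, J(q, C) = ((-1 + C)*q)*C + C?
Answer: -134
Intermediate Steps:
J(q, C) = C + C*q*(-1 + C) (J(q, C) = (q*(-1 + C))*C + C = C*q*(-1 + C) + C = C + C*q*(-1 + C))
X(Q) = Q² + 12*Q
Y = 34
Y*(-3) + X(J(-5, 2)) = 34*(-3) + (2*(1 - 1*(-5) + 2*(-5)))*(12 + 2*(1 - 1*(-5) + 2*(-5))) = -102 + (2*(1 + 5 - 10))*(12 + 2*(1 + 5 - 10)) = -102 + (2*(-4))*(12 + 2*(-4)) = -102 - 8*(12 - 8) = -102 - 8*4 = -102 - 32 = -134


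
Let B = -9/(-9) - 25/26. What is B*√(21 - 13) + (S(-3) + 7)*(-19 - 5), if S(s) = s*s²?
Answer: 480 + √2/13 ≈ 480.11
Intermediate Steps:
B = 1/26 (B = -9*(-⅑) - 25*1/26 = 1 - 25/26 = 1/26 ≈ 0.038462)
S(s) = s³
B*√(21 - 13) + (S(-3) + 7)*(-19 - 5) = √(21 - 13)/26 + ((-3)³ + 7)*(-19 - 5) = √8/26 + (-27 + 7)*(-24) = (2*√2)/26 - 20*(-24) = √2/13 + 480 = 480 + √2/13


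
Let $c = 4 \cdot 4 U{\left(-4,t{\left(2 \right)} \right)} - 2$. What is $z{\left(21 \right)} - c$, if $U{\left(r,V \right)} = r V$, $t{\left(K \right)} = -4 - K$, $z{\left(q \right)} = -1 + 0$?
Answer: $-383$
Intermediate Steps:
$z{\left(q \right)} = -1$
$U{\left(r,V \right)} = V r$
$c = 382$ ($c = 4 \cdot 4 \left(-4 - 2\right) \left(-4\right) - 2 = 16 \left(-4 - 2\right) \left(-4\right) - 2 = 16 \left(\left(-6\right) \left(-4\right)\right) - 2 = 16 \cdot 24 - 2 = 384 - 2 = 382$)
$z{\left(21 \right)} - c = -1 - 382 = -383$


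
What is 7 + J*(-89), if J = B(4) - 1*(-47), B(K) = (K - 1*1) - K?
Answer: -4087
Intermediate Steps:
B(K) = -1 (B(K) = (K - 1) - K = (-1 + K) - K = -1)
J = 46 (J = -1 - 1*(-47) = -1 + 47 = 46)
7 + J*(-89) = 7 + 46*(-89) = 7 - 4094 = -4087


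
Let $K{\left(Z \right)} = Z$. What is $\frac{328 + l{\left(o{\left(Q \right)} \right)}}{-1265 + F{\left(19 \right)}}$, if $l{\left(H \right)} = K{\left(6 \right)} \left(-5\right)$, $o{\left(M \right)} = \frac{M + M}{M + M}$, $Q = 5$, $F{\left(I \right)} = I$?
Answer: $- \frac{149}{623} \approx -0.23917$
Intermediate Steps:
$o{\left(M \right)} = 1$ ($o{\left(M \right)} = \frac{2 M}{2 M} = 2 M \frac{1}{2 M} = 1$)
$l{\left(H \right)} = -30$ ($l{\left(H \right)} = 6 \left(-5\right) = -30$)
$\frac{328 + l{\left(o{\left(Q \right)} \right)}}{-1265 + F{\left(19 \right)}} = \frac{328 - 30}{-1265 + 19} = \frac{298}{-1246} = 298 \left(- \frac{1}{1246}\right) = - \frac{149}{623}$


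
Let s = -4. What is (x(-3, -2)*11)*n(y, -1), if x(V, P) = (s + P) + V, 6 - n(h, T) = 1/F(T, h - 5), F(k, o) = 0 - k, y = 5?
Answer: -495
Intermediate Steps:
F(k, o) = -k
n(h, T) = 6 + 1/T (n(h, T) = 6 - 1/((-T)) = 6 - (-1)/T = 6 + 1/T)
x(V, P) = -4 + P + V (x(V, P) = (-4 + P) + V = -4 + P + V)
(x(-3, -2)*11)*n(y, -1) = ((-4 - 2 - 3)*11)*(6 + 1/(-1)) = (-9*11)*(6 - 1) = -99*5 = -495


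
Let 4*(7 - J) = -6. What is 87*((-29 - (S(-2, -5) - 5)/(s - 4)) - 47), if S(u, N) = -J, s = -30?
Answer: -451965/68 ≈ -6646.5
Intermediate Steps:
J = 17/2 (J = 7 - 1/4*(-6) = 7 + 3/2 = 17/2 ≈ 8.5000)
S(u, N) = -17/2 (S(u, N) = -1*17/2 = -17/2)
87*((-29 - (S(-2, -5) - 5)/(s - 4)) - 47) = 87*((-29 - (-17/2 - 5)/(-30 - 4)) - 47) = 87*((-29 - (-27)/(2*(-34))) - 47) = 87*((-29 - (-27)*(-1)/(2*34)) - 47) = 87*((-29 - 1*27/68) - 47) = 87*((-29 - 27/68) - 47) = 87*(-1999/68 - 47) = 87*(-5195/68) = -451965/68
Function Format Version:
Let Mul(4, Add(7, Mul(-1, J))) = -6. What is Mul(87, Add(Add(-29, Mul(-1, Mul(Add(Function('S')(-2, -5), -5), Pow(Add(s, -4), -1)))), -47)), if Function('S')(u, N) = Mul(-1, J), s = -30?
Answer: Rational(-451965, 68) ≈ -6646.5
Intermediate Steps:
J = Rational(17, 2) (J = Add(7, Mul(Rational(-1, 4), -6)) = Add(7, Rational(3, 2)) = Rational(17, 2) ≈ 8.5000)
Function('S')(u, N) = Rational(-17, 2) (Function('S')(u, N) = Mul(-1, Rational(17, 2)) = Rational(-17, 2))
Mul(87, Add(Add(-29, Mul(-1, Mul(Add(Function('S')(-2, -5), -5), Pow(Add(s, -4), -1)))), -47)) = Mul(87, Add(Add(-29, Mul(-1, Mul(Add(Rational(-17, 2), -5), Pow(Add(-30, -4), -1)))), -47)) = Mul(87, Add(Add(-29, Mul(-1, Mul(Rational(-27, 2), Pow(-34, -1)))), -47)) = Mul(87, Add(Add(-29, Mul(-1, Mul(Rational(-27, 2), Rational(-1, 34)))), -47)) = Mul(87, Add(Add(-29, Mul(-1, Rational(27, 68))), -47)) = Mul(87, Add(Add(-29, Rational(-27, 68)), -47)) = Mul(87, Add(Rational(-1999, 68), -47)) = Mul(87, Rational(-5195, 68)) = Rational(-451965, 68)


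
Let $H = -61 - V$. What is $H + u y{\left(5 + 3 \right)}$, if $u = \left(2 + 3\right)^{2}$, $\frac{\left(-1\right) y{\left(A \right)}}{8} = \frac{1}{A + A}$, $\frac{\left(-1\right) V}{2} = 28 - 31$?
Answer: $- \frac{159}{2} \approx -79.5$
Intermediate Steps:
$V = 6$ ($V = - 2 \left(28 - 31\right) = \left(-2\right) \left(-3\right) = 6$)
$y{\left(A \right)} = - \frac{4}{A}$ ($y{\left(A \right)} = - \frac{8}{A + A} = - \frac{8}{2 A} = - 8 \frac{1}{2 A} = - \frac{4}{A}$)
$H = -67$ ($H = -61 - 6 = -67$)
$u = 25$ ($u = 5^{2} = 25$)
$H + u y{\left(5 + 3 \right)} = -67 + 25 \left(- \frac{4}{5 + 3}\right) = -67 + 25 \left(- \frac{4}{8}\right) = -67 + 25 \left(\left(-4\right) \frac{1}{8}\right) = -67 + 25 \left(- \frac{1}{2}\right) = -67 - \frac{25}{2} = - \frac{159}{2}$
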